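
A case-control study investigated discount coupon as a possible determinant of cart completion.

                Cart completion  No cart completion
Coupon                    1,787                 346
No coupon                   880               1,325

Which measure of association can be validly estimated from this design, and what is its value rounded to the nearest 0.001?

7.776

Cells: a = 1787, b = 346, c = 880, d = 1325.
This is a case-control study: participants were sampled on outcome status, so risks in the source population cannot be estimated directly — relative risk is not valid here. The odds ratio is the appropriate measure.
OR = (a·d)/(b·c) = (1787 × 1325) / (346 × 880) = 2367775 / 304480 = 7.77645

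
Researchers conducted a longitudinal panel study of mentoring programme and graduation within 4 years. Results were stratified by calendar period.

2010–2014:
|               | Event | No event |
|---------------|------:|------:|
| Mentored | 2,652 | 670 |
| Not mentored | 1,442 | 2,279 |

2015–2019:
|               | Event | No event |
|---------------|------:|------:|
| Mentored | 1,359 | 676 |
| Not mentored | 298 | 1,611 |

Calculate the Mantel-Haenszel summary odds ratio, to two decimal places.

7.51

OR_MH = Σ(aᵢdᵢ/nᵢ) / Σ(bᵢcᵢ/nᵢ), where nᵢ is the stratum total.
Stratum 1 (2010–2014): n = 7043; a·d/n = 2652·2279/7043 = 858.1440; b·c/n = 670·1442/7043 = 137.1773
Stratum 2 (2015–2019): n = 3944; a·d/n = 1359·1611/3944 = 555.1088; b·c/n = 676·298/3944 = 51.0771
OR_MH = (858.1440 + 555.1088) / (137.1773 + 51.0771) = 1413.2527 / 188.2544 = 7.50714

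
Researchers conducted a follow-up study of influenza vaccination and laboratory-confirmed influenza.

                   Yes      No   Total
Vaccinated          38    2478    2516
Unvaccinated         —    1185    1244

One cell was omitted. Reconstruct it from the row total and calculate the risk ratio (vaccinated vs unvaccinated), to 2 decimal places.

The missing cell is in the unexposed row: 1244 − 1185 = 59.
So a = 38, b = 2478, c = 59, d = 1185.
RR = [a/(a+b)] / [c/(c+d)] = (38/2516) / (59/1244) = 0.01510/0.04743 = 0.31845

0.32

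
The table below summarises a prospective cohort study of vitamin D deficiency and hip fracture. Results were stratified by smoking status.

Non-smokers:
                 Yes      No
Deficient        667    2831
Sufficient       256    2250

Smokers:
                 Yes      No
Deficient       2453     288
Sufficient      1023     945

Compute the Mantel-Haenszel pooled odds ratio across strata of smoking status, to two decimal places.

4.05

OR_MH = Σ(aᵢdᵢ/nᵢ) / Σ(bᵢcᵢ/nᵢ), where nᵢ is the stratum total.
Stratum 1 (Non-smokers): n = 6004; a·d/n = 667·2250/6004 = 249.9584; b·c/n = 2831·256/6004 = 120.7089
Stratum 2 (Smokers): n = 4709; a·d/n = 2453·945/4709 = 492.2669; b·c/n = 288·1023/4709 = 62.5661
OR_MH = (249.9584 + 492.2669) / (120.7089 + 62.5661) = 742.2253 / 183.2750 = 4.04979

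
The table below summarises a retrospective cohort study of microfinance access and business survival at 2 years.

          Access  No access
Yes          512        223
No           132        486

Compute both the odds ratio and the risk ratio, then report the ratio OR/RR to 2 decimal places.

3.34

Reading the table with exposure as columns: a = 512 (Access, case), b = 132 (Access, non-case), c = 223 (No access, case), d = 486.
OR = (512·486)/(132·223) = 248832/29436 = 8.45332
Risk in exposed = 512/644 = 0.79503; risk in unexposed = 223/709 = 0.31453; RR = 2.52770
OR/RR = 8.45332 / 2.52770 = 3.34427
The outcome is not rare, so the OR lies further from 1 than the RR.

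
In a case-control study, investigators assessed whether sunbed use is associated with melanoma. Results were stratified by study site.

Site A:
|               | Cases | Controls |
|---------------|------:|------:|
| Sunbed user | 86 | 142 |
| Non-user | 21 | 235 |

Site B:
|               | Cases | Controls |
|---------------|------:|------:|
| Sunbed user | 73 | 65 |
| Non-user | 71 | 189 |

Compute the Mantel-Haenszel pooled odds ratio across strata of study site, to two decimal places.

4.30

OR_MH = Σ(aᵢdᵢ/nᵢ) / Σ(bᵢcᵢ/nᵢ), where nᵢ is the stratum total.
Stratum 1 (Site A): n = 484; a·d/n = 86·235/484 = 41.7562; b·c/n = 142·21/484 = 6.1612
Stratum 2 (Site B): n = 398; a·d/n = 73·189/398 = 34.6658; b·c/n = 65·71/398 = 11.5955
OR_MH = (41.7562 + 34.6658) / (6.1612 + 11.5955) = 76.4220 / 17.7566 = 4.30386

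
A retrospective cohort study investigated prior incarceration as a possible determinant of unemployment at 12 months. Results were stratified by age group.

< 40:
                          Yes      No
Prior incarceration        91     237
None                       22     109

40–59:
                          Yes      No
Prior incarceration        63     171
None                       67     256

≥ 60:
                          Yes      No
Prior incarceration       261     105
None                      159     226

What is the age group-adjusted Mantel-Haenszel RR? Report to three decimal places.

RR_MH = Σ(aᵢ·n₀ᵢ/nᵢ) / Σ(cᵢ·n₁ᵢ/nᵢ), with n₁ᵢ = aᵢ+bᵢ (exposed), n₀ᵢ = cᵢ+dᵢ (unexposed), nᵢ = n₁ᵢ+n₀ᵢ.
Stratum 1 (< 40): n₁ = 328, n₀ = 131, n = 459; a·n₀/n = 91·131/459 = 25.9717; c·n₁/n = 22·328/459 = 15.7211
Stratum 2 (40–59): n₁ = 234, n₀ = 323, n = 557; a·n₀/n = 63·323/557 = 36.5332; c·n₁/n = 67·234/557 = 28.1472
Stratum 3 (≥ 60): n₁ = 366, n₀ = 385, n = 751; a·n₀/n = 261·385/751 = 133.8016; c·n₁/n = 159·366/751 = 77.4887
RR_MH = (25.9717 + 36.5332 + 133.8016) / (15.7211 + 28.1472 + 77.4887) = 196.3065 / 121.3570 = 1.61759

1.618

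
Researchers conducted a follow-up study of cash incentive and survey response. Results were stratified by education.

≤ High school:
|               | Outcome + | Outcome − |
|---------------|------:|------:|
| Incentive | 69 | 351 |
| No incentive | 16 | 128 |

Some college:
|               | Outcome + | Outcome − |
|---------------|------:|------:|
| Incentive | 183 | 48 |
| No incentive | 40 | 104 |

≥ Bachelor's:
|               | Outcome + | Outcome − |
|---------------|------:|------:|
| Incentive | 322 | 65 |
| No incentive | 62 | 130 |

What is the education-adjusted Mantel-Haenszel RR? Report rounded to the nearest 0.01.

2.50

RR_MH = Σ(aᵢ·n₀ᵢ/nᵢ) / Σ(cᵢ·n₁ᵢ/nᵢ), with n₁ᵢ = aᵢ+bᵢ (exposed), n₀ᵢ = cᵢ+dᵢ (unexposed), nᵢ = n₁ᵢ+n₀ᵢ.
Stratum 1 (≤ High school): n₁ = 420, n₀ = 144, n = 564; a·n₀/n = 69·144/564 = 17.6170; c·n₁/n = 16·420/564 = 11.9149
Stratum 2 (Some college): n₁ = 231, n₀ = 144, n = 375; a·n₀/n = 183·144/375 = 70.2720; c·n₁/n = 40·231/375 = 24.6400
Stratum 3 (≥ Bachelor's): n₁ = 387, n₀ = 192, n = 579; a·n₀/n = 322·192/579 = 106.7772; c·n₁/n = 62·387/579 = 41.4404
RR_MH = (17.6170 + 70.2720 + 106.7772) / (11.9149 + 24.6400 + 41.4404) = 194.6662 / 77.9953 = 2.49587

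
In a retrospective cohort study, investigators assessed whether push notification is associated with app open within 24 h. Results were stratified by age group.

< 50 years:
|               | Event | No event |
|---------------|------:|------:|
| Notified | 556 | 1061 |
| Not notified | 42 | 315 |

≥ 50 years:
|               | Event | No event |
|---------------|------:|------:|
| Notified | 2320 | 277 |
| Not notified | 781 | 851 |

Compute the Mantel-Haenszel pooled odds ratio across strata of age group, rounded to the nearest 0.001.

OR_MH = Σ(aᵢdᵢ/nᵢ) / Σ(bᵢcᵢ/nᵢ), where nᵢ is the stratum total.
Stratum 1 (< 50 years): n = 1974; a·d/n = 556·315/1974 = 88.7234; b·c/n = 1061·42/1974 = 22.5745
Stratum 2 (≥ 50 years): n = 4229; a·d/n = 2320·851/4229 = 466.8527; b·c/n = 277·781/4229 = 51.1556
OR_MH = (88.7234 + 466.8527) / (22.5745 + 51.1556) = 555.5761 / 73.7301 = 7.53527

7.535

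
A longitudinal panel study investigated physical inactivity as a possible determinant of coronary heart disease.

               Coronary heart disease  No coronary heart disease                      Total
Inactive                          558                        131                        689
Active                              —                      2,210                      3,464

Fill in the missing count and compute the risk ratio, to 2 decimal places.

2.24

The missing cell is in the unexposed row: 3464 − 2210 = 1254.
So a = 558, b = 131, c = 1254, d = 2210.
RR = [a/(a+b)] / [c/(c+d)] = (558/689) / (1254/3464) = 0.80987/0.36201 = 2.23715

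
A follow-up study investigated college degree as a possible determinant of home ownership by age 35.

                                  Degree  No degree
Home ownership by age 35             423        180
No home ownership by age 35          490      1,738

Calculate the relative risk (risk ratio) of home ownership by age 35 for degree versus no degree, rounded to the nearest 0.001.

4.937

Reading the table with exposure as columns: a = 423 (Degree, case), b = 490 (Degree, non-case), c = 180 (No degree, case), d = 1738.
Risk in exposed = 423/913 = 0.46331; risk in unexposed = 180/1918 = 0.09385.
RR = 0.46331 / 0.09385 = 4.93680
The risk among the exposed is 4.94 times that among the unexposed.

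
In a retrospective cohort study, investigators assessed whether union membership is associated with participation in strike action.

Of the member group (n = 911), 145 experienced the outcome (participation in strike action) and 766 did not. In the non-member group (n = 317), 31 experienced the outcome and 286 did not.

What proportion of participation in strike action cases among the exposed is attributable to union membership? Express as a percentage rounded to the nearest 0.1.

From the description: a = 145, b = 766, c = 31, d = 286.
Risk in exposed = 145/911 = 0.15917; risk in unexposed = 31/317 = 0.09779.
RR = 0.15917/0.09779 = 1.62760
AR% = (RR − 1)/RR × 100 = (1.62760 − 1)/1.62760 × 100 = 38.5598%

38.6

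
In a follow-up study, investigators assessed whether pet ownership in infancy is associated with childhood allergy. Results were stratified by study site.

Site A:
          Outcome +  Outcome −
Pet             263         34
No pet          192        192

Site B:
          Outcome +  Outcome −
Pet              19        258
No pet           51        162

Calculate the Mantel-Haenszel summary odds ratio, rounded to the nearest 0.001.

2.207

OR_MH = Σ(aᵢdᵢ/nᵢ) / Σ(bᵢcᵢ/nᵢ), where nᵢ is the stratum total.
Stratum 1 (Site A): n = 681; a·d/n = 263·192/681 = 74.1498; b·c/n = 34·192/681 = 9.5859
Stratum 2 (Site B): n = 490; a·d/n = 19·162/490 = 6.2816; b·c/n = 258·51/490 = 26.8531
OR_MH = (74.1498 + 6.2816) / (9.5859 + 26.8531) = 80.4314 / 36.4390 = 2.20729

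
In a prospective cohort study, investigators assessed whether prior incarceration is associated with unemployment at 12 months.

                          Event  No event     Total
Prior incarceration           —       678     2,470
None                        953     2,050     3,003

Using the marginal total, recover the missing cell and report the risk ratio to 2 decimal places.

The missing cell is in the exposed row: 2470 − 678 = 1792.
So a = 1792, b = 678, c = 953, d = 2050.
RR = [a/(a+b)] / [c/(c+d)] = (1792/2470) / (953/3003) = 0.72551/0.31735 = 2.28614

2.29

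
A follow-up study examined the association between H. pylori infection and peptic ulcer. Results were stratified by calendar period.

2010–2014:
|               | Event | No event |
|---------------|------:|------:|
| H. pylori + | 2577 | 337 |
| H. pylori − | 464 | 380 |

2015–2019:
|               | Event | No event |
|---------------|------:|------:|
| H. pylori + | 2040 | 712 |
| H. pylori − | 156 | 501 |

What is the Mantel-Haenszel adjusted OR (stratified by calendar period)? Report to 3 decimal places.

7.553

OR_MH = Σ(aᵢdᵢ/nᵢ) / Σ(bᵢcᵢ/nᵢ), where nᵢ is the stratum total.
Stratum 1 (2010–2014): n = 3758; a·d/n = 2577·380/3758 = 260.5801; b·c/n = 337·464/3758 = 41.6094
Stratum 2 (2015–2019): n = 3409; a·d/n = 2040·501/3409 = 299.8064; b·c/n = 712·156/3409 = 32.5820
OR_MH = (260.5801 + 299.8064) / (41.6094 + 32.5820) = 560.3865 / 74.1914 = 7.55326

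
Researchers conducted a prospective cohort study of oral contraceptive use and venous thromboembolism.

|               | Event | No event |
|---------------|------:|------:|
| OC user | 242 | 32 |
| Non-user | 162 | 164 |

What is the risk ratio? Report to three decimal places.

Cells: a = 242, b = 32, c = 162, d = 164.
Risk in exposed = 242/274 = 0.88321; risk in unexposed = 162/326 = 0.49693.
RR = 0.88321 / 0.49693 = 1.77733
The risk among the exposed is 1.78 times that among the unexposed.

1.777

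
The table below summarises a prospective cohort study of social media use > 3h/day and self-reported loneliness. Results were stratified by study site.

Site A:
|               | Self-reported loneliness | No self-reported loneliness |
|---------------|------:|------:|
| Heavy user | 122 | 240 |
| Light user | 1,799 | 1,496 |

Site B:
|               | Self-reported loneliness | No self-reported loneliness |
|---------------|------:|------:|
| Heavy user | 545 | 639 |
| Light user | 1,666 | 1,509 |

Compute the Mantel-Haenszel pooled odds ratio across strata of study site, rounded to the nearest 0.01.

0.66

OR_MH = Σ(aᵢdᵢ/nᵢ) / Σ(bᵢcᵢ/nᵢ), where nᵢ is the stratum total.
Stratum 1 (Site A): n = 3657; a·d/n = 122·1496/3657 = 49.9076; b·c/n = 240·1799/3657 = 118.0640
Stratum 2 (Site B): n = 4359; a·d/n = 545·1509/4359 = 188.6683; b·c/n = 639·1666/4359 = 244.2244
OR_MH = (49.9076 + 188.6683) / (118.0640 + 244.2244) = 238.5758 / 362.2884 = 0.65852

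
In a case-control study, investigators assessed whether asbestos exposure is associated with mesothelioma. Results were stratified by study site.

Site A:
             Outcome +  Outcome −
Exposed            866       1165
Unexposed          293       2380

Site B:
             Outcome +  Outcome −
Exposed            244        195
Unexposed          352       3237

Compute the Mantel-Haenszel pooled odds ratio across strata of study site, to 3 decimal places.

7.078

OR_MH = Σ(aᵢdᵢ/nᵢ) / Σ(bᵢcᵢ/nᵢ), where nᵢ is the stratum total.
Stratum 1 (Site A): n = 4704; a·d/n = 866·2380/4704 = 438.1548; b·c/n = 1165·293/4704 = 72.5648
Stratum 2 (Site B): n = 4028; a·d/n = 244·3237/4028 = 196.0844; b·c/n = 195·352/4028 = 17.0407
OR_MH = (438.1548 + 196.0844) / (72.5648 + 17.0407) = 634.2392 / 89.6056 = 7.07812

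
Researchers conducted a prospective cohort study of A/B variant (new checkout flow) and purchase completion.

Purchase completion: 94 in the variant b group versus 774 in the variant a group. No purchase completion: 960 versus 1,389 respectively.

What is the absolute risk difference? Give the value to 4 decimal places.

-0.2687

From the description: a = 94, b = 960, c = 774, d = 1389.
Risk in exposed = 94/1054 = 0.089184; risk in unexposed = 774/2163 = 0.357836.
Risk difference = 0.089184 − 0.357836 = -0.268652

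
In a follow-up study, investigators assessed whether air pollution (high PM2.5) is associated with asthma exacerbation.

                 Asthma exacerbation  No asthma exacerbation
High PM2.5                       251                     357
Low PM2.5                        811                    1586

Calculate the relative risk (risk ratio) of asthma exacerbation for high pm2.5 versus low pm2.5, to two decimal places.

Cells: a = 251, b = 357, c = 811, d = 1586.
Risk in exposed = 251/608 = 0.41283; risk in unexposed = 811/2397 = 0.33834.
RR = 0.41283 / 0.33834 = 1.22016
The risk among the exposed is 1.22 times that among the unexposed.

1.22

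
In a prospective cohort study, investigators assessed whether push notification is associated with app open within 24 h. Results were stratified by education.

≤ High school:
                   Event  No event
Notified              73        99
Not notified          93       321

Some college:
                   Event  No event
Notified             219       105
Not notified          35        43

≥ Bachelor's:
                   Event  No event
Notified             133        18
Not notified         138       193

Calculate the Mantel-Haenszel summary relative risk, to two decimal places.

1.88

RR_MH = Σ(aᵢ·n₀ᵢ/nᵢ) / Σ(cᵢ·n₁ᵢ/nᵢ), with n₁ᵢ = aᵢ+bᵢ (exposed), n₀ᵢ = cᵢ+dᵢ (unexposed), nᵢ = n₁ᵢ+n₀ᵢ.
Stratum 1 (≤ High school): n₁ = 172, n₀ = 414, n = 586; a·n₀/n = 73·414/586 = 51.5734; c·n₁/n = 93·172/586 = 27.2969
Stratum 2 (Some college): n₁ = 324, n₀ = 78, n = 402; a·n₀/n = 219·78/402 = 42.4925; c·n₁/n = 35·324/402 = 28.2090
Stratum 3 (≥ Bachelor's): n₁ = 151, n₀ = 331, n = 482; a·n₀/n = 133·331/482 = 91.3340; c·n₁/n = 138·151/482 = 43.2324
RR_MH = (51.5734 + 42.4925 + 91.3340) / (27.2969 + 28.2090 + 43.2324) = 185.3999 / 98.7382 = 1.87769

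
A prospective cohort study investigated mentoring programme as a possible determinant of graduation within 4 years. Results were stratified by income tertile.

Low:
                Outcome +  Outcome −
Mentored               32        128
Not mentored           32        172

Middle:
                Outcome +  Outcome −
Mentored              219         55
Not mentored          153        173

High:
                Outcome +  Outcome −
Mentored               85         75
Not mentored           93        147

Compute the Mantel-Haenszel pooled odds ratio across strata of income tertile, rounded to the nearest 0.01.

OR_MH = Σ(aᵢdᵢ/nᵢ) / Σ(bᵢcᵢ/nᵢ), where nᵢ is the stratum total.
Stratum 1 (Low): n = 364; a·d/n = 32·172/364 = 15.1209; b·c/n = 128·32/364 = 11.2527
Stratum 2 (Middle): n = 600; a·d/n = 219·173/600 = 63.1450; b·c/n = 55·153/600 = 14.0250
Stratum 3 (High): n = 400; a·d/n = 85·147/400 = 31.2375; b·c/n = 75·93/400 = 17.4375
OR_MH = (15.1209 + 63.1450 + 31.2375) / (11.2527 + 14.0250 + 17.4375) = 109.5034 / 42.7152 = 2.56357

2.56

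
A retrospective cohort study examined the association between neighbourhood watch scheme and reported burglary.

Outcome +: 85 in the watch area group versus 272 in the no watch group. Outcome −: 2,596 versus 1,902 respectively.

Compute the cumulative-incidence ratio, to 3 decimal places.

0.253

From the description: a = 85, b = 2596, c = 272, d = 1902.
Risk in exposed = 85/2681 = 0.03170; risk in unexposed = 272/2174 = 0.12511.
RR = 0.03170 / 0.12511 = 0.25340
The risk is 75% lower among the exposed than among the unexposed.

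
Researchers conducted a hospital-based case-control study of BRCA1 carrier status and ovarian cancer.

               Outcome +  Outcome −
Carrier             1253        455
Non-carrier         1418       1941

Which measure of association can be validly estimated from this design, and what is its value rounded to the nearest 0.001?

3.770

Cells: a = 1253, b = 455, c = 1418, d = 1941.
This is a hospital-based case-control study: participants were sampled on outcome status, so risks in the source population cannot be estimated directly — relative risk is not valid here. The odds ratio is the appropriate measure.
OR = (a·d)/(b·c) = (1253 × 1941) / (455 × 1418) = 2432073 / 645190 = 3.76955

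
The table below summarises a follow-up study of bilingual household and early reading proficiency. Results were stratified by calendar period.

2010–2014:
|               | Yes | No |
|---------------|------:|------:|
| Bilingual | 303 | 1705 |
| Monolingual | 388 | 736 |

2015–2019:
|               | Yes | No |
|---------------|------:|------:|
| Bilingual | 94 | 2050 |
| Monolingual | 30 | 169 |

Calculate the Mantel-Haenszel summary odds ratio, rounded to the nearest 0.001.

0.328

OR_MH = Σ(aᵢdᵢ/nᵢ) / Σ(bᵢcᵢ/nᵢ), where nᵢ is the stratum total.
Stratum 1 (2010–2014): n = 3132; a·d/n = 303·736/3132 = 71.2031; b·c/n = 1705·388/3132 = 211.2197
Stratum 2 (2015–2019): n = 2343; a·d/n = 94·169/2343 = 6.7802; b·c/n = 2050·30/2343 = 26.2484
OR_MH = (71.2031 + 6.7802) / (211.2197 + 26.2484) = 77.9833 / 237.4681 = 0.32839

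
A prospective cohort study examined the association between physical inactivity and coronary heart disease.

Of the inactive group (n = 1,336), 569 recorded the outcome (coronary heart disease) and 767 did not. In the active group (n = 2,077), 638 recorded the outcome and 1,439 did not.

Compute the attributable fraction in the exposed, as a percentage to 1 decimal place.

27.9

From the description: a = 569, b = 767, c = 638, d = 1439.
Risk in exposed = 569/1336 = 0.42590; risk in unexposed = 638/2077 = 0.30717.
RR = 0.42590/0.30717 = 1.38651
AR% = (RR − 1)/RR × 100 = (1.38651 − 1)/1.38651 × 100 = 27.8762%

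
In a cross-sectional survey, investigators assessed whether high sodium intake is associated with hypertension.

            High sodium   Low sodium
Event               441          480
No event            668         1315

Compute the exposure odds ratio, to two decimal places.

Reading the table with exposure as columns: a = 441 (High sodium, case), b = 668 (High sodium, non-case), c = 480 (Low sodium, case), d = 1315.
OR = (a·d)/(b·c) = (441 × 1315) / (668 × 480) = 579915 / 320640 = 1.80862
The odds of hypertension are about 1.81 times as high in the high sodium group.

1.81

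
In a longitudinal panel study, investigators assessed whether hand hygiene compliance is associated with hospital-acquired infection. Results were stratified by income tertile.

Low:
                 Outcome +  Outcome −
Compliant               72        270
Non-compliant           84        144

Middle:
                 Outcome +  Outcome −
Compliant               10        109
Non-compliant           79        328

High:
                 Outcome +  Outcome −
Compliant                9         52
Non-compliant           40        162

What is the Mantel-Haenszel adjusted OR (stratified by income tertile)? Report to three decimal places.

OR_MH = Σ(aᵢdᵢ/nᵢ) / Σ(bᵢcᵢ/nᵢ), where nᵢ is the stratum total.
Stratum 1 (Low): n = 570; a·d/n = 72·144/570 = 18.1895; b·c/n = 270·84/570 = 39.7895
Stratum 2 (Middle): n = 526; a·d/n = 10·328/526 = 6.2357; b·c/n = 109·79/526 = 16.3707
Stratum 3 (High): n = 263; a·d/n = 9·162/263 = 5.5437; b·c/n = 52·40/263 = 7.9087
OR_MH = (18.1895 + 6.2357 + 5.5437) / (39.7895 + 16.3707 + 7.9087) = 29.9689 / 64.0689 = 0.46776

0.468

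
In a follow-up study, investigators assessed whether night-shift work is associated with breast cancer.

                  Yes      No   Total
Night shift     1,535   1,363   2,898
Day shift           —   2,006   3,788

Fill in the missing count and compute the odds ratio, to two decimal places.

The missing cell is in the unexposed row: 3788 − 2006 = 1782.
So a = 1535, b = 1363, c = 1782, d = 2006.
OR = (a·d)/(b·c) = (1535 × 2006) / (1363 × 1782) = 3079210 / 2428866 = 1.26776

1.27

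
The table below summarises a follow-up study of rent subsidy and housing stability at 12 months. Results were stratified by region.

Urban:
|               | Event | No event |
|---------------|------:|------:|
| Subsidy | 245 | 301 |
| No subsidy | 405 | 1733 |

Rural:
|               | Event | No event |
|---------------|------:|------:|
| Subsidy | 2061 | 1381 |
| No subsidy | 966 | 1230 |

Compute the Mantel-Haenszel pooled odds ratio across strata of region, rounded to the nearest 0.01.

OR_MH = Σ(aᵢdᵢ/nᵢ) / Σ(bᵢcᵢ/nᵢ), where nᵢ is the stratum total.
Stratum 1 (Urban): n = 2684; a·d/n = 245·1733/2684 = 158.1911; b·c/n = 301·405/2684 = 45.4192
Stratum 2 (Rural): n = 5638; a·d/n = 2061·1230/5638 = 449.6328; b·c/n = 1381·966/5638 = 236.6169
OR_MH = (158.1911 + 449.6328) / (45.4192 + 236.6169) = 607.8240 / 282.0360 = 2.15513

2.16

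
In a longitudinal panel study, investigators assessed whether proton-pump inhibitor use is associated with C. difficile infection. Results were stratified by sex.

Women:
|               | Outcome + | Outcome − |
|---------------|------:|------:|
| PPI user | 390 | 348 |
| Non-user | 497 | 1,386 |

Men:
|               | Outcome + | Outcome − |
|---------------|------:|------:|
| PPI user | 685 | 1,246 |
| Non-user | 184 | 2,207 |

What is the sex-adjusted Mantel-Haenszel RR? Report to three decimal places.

RR_MH = Σ(aᵢ·n₀ᵢ/nᵢ) / Σ(cᵢ·n₁ᵢ/nᵢ), with n₁ᵢ = aᵢ+bᵢ (exposed), n₀ᵢ = cᵢ+dᵢ (unexposed), nᵢ = n₁ᵢ+n₀ᵢ.
Stratum 1 (Women): n₁ = 738, n₀ = 1883, n = 2621; a·n₀/n = 390·1883/2621 = 280.1870; c·n₁/n = 497·738/2621 = 139.9412
Stratum 2 (Men): n₁ = 1931, n₀ = 2391, n = 4322; a·n₀/n = 685·2391/4322 = 378.9530; c·n₁/n = 184·1931/4322 = 82.2082
RR_MH = (280.1870 + 378.9530) / (139.9412 + 82.2082) = 659.1400 / 222.1495 = 2.96710

2.967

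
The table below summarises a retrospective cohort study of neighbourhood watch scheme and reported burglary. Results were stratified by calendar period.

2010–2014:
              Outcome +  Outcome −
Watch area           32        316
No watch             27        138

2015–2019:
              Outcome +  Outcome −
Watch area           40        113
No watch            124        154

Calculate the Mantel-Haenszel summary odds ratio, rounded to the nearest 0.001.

OR_MH = Σ(aᵢdᵢ/nᵢ) / Σ(bᵢcᵢ/nᵢ), where nᵢ is the stratum total.
Stratum 1 (2010–2014): n = 513; a·d/n = 32·138/513 = 8.6082; b·c/n = 316·27/513 = 16.6316
Stratum 2 (2015–2019): n = 431; a·d/n = 40·154/431 = 14.2923; b·c/n = 113·124/431 = 32.5104
OR_MH = (8.6082 + 14.2923) / (16.6316 + 32.5104) = 22.9005 / 49.1420 = 0.46601

0.466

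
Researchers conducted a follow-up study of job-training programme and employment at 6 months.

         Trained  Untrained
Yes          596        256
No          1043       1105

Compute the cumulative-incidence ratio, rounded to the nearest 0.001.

1.933

Reading the table with exposure as columns: a = 596 (Trained, case), b = 1043 (Trained, non-case), c = 256 (Untrained, case), d = 1105.
Risk in exposed = 596/1639 = 0.36364; risk in unexposed = 256/1361 = 0.18810.
RR = 0.36364 / 0.18810 = 1.93324
The risk among the exposed is 1.93 times that among the unexposed.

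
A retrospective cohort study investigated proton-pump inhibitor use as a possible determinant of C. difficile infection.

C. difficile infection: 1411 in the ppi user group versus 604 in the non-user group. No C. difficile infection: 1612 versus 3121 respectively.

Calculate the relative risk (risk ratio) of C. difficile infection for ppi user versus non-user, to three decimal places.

2.879

From the description: a = 1411, b = 1612, c = 604, d = 3121.
Risk in exposed = 1411/3023 = 0.46675; risk in unexposed = 604/3725 = 0.16215.
RR = 0.46675 / 0.16215 = 2.87858
The risk among the exposed is 2.88 times that among the unexposed.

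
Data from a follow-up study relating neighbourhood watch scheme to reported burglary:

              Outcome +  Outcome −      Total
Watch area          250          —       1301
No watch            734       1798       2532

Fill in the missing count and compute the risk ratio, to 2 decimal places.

0.66

The missing cell is in the exposed row: 1301 − 250 = 1051.
So a = 250, b = 1051, c = 734, d = 1798.
RR = [a/(a+b)] / [c/(c+d)] = (250/1301) / (734/2532) = 0.19216/0.28989 = 0.66287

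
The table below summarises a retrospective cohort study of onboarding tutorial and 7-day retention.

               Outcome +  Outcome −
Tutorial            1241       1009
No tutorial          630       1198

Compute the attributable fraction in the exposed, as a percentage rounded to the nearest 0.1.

Cells: a = 1241, b = 1009, c = 630, d = 1198.
Risk in exposed = 1241/2250 = 0.55156; risk in unexposed = 630/1828 = 0.34464.
RR = 0.55156/0.34464 = 1.60039
AR% = (RR − 1)/RR × 100 = (1.60039 − 1)/1.60039 × 100 = 37.5151%

37.5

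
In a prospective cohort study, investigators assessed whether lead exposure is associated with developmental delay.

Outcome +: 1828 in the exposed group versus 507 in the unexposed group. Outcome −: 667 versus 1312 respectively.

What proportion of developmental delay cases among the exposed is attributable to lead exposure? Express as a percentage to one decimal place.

From the description: a = 1828, b = 667, c = 507, d = 1312.
Risk in exposed = 1828/2495 = 0.73267; risk in unexposed = 507/1819 = 0.27872.
RR = 0.73267/0.27872 = 2.62864
AR% = (RR − 1)/RR × 100 = (2.62864 − 1)/2.62864 × 100 = 61.9575%

62.0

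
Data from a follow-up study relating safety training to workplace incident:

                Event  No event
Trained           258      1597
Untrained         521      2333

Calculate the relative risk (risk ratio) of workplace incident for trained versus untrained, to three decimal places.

Cells: a = 258, b = 1597, c = 521, d = 2333.
Risk in exposed = 258/1855 = 0.13908; risk in unexposed = 521/2854 = 0.18255.
RR = 0.13908 / 0.18255 = 0.76189
The risk is 24% lower among the exposed than among the unexposed.

0.762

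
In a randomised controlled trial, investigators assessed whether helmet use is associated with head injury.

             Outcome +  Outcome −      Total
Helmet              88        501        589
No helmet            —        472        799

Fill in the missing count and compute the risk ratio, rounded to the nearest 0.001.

The missing cell is in the unexposed row: 799 − 472 = 327.
So a = 88, b = 501, c = 327, d = 472.
RR = [a/(a+b)] / [c/(c+d)] = (88/589) / (327/799) = 0.14941/0.40926 = 0.36506

0.365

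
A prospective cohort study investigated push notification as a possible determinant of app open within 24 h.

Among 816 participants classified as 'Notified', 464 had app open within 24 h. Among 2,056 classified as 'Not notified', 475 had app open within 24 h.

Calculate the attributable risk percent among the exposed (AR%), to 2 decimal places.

From the description: a = 464, b = 352, c = 475, d = 1581.
Risk in exposed = 464/816 = 0.56863; risk in unexposed = 475/2056 = 0.23103.
RR = 0.56863/0.23103 = 2.46126
AR% = (RR − 1)/RR × 100 = (2.46126 − 1)/2.46126 × 100 = 59.3704%

59.37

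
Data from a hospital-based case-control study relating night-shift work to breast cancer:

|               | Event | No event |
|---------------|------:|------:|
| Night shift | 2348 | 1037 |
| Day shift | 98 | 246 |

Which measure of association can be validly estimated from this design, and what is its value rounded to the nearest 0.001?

5.684

Cells: a = 2348, b = 1037, c = 98, d = 246.
This is a hospital-based case-control study: participants were sampled on outcome status, so risks in the source population cannot be estimated directly — relative risk is not valid here. The odds ratio is the appropriate measure.
OR = (a·d)/(b·c) = (2348 × 246) / (1037 × 98) = 577608 / 101626 = 5.68366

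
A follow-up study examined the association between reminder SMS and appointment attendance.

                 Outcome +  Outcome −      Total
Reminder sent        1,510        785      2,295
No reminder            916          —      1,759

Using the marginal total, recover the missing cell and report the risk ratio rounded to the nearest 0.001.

1.263

The missing cell is in the unexposed row: 1759 − 916 = 843.
So a = 1510, b = 785, c = 916, d = 843.
RR = [a/(a+b)] / [c/(c+d)] = (1510/2295) / (916/1759) = 0.65795/0.52075 = 1.26347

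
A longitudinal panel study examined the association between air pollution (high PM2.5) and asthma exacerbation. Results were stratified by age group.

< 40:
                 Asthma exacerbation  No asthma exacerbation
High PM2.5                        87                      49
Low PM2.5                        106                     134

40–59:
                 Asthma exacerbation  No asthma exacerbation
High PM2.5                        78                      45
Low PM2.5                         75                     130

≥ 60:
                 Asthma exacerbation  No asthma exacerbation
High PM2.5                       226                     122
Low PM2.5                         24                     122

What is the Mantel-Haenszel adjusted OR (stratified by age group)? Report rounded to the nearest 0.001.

3.920

OR_MH = Σ(aᵢdᵢ/nᵢ) / Σ(bᵢcᵢ/nᵢ), where nᵢ is the stratum total.
Stratum 1 (< 40): n = 376; a·d/n = 87·134/376 = 31.0053; b·c/n = 49·106/376 = 13.8138
Stratum 2 (40–59): n = 328; a·d/n = 78·130/328 = 30.9146; b·c/n = 45·75/328 = 10.2896
Stratum 3 (≥ 60): n = 494; a·d/n = 226·122/494 = 55.8138; b·c/n = 122·24/494 = 5.9271
OR_MH = (31.0053 + 30.9146 + 55.8138) / (13.8138 + 10.2896 + 5.9271) = 117.7337 / 30.0306 = 3.92046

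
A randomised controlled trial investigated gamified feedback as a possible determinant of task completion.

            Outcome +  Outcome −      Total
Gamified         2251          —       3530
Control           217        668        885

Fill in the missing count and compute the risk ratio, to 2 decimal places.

The missing cell is in the exposed row: 3530 − 2251 = 1279.
So a = 2251, b = 1279, c = 217, d = 668.
RR = [a/(a+b)] / [c/(c+d)] = (2251/3530) / (217/885) = 0.63768/0.24520 = 2.60066

2.60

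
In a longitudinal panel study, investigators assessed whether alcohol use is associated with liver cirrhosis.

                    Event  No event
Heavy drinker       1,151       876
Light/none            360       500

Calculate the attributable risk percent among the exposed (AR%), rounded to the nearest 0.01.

26.28

Cells: a = 1151, b = 876, c = 360, d = 500.
Risk in exposed = 1151/2027 = 0.56783; risk in unexposed = 360/860 = 0.41860.
RR = 0.56783/0.41860 = 1.35649
AR% = (RR − 1)/RR × 100 = (1.35649 − 1)/1.35649 × 100 = 26.2805%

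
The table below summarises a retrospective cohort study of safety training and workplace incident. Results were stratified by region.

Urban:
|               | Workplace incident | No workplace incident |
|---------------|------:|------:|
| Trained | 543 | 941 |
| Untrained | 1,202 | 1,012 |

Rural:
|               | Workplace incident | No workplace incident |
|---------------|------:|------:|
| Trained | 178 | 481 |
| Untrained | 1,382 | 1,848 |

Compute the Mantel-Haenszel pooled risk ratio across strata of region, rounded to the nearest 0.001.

RR_MH = Σ(aᵢ·n₀ᵢ/nᵢ) / Σ(cᵢ·n₁ᵢ/nᵢ), with n₁ᵢ = aᵢ+bᵢ (exposed), n₀ᵢ = cᵢ+dᵢ (unexposed), nᵢ = n₁ᵢ+n₀ᵢ.
Stratum 1 (Urban): n₁ = 1484, n₀ = 2214, n = 3698; a·n₀/n = 543·2214/3698 = 325.0952; c·n₁/n = 1202·1484/3698 = 482.3602
Stratum 2 (Rural): n₁ = 659, n₀ = 3230, n = 3889; a·n₀/n = 178·3230/3889 = 147.8375; c·n₁/n = 1382·659/3889 = 234.1831
RR_MH = (325.0952 + 147.8375) / (482.3602 + 234.1831) = 472.9327 / 716.5433 = 0.66002

0.660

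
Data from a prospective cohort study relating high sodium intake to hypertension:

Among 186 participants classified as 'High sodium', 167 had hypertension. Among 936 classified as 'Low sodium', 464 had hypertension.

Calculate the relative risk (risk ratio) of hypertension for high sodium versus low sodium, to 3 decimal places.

From the description: a = 167, b = 19, c = 464, d = 472.
Risk in exposed = 167/186 = 0.89785; risk in unexposed = 464/936 = 0.49573.
RR = 0.89785 / 0.49573 = 1.81118
The risk among the exposed is 1.81 times that among the unexposed.

1.811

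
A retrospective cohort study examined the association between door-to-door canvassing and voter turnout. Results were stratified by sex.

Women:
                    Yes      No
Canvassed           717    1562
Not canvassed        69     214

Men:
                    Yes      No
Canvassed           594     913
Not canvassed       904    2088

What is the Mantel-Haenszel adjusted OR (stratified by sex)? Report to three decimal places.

OR_MH = Σ(aᵢdᵢ/nᵢ) / Σ(bᵢcᵢ/nᵢ), where nᵢ is the stratum total.
Stratum 1 (Women): n = 2562; a·d/n = 717·214/2562 = 59.8899; b·c/n = 1562·69/2562 = 42.0679
Stratum 2 (Men): n = 4499; a·d/n = 594·2088/4499 = 275.6773; b·c/n = 913·904/4499 = 183.4523
OR_MH = (59.8899 + 275.6773) / (42.0679 + 183.4523) = 335.5672 / 225.5202 = 1.48797

1.488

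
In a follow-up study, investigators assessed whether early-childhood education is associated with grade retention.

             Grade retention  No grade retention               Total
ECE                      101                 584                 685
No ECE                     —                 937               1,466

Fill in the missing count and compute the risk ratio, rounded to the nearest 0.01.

The missing cell is in the unexposed row: 1466 − 937 = 529.
So a = 101, b = 584, c = 529, d = 937.
RR = [a/(a+b)] / [c/(c+d)] = (101/685) / (529/1466) = 0.14745/0.36085 = 0.40861

0.41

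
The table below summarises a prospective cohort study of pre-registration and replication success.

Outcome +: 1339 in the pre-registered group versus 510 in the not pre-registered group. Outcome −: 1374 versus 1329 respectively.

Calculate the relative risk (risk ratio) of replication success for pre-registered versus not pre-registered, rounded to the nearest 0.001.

1.780

From the description: a = 1339, b = 1374, c = 510, d = 1329.
Risk in exposed = 1339/2713 = 0.49355; risk in unexposed = 510/1839 = 0.27732.
RR = 0.49355 / 0.27732 = 1.77968
The risk among the exposed is 1.78 times that among the unexposed.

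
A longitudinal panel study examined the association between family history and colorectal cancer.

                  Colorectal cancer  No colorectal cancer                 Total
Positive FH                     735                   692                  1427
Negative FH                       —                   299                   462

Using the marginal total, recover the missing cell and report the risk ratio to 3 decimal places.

The missing cell is in the unexposed row: 462 − 299 = 163.
So a = 735, b = 692, c = 163, d = 299.
RR = [a/(a+b)] / [c/(c+d)] = (735/1427) / (163/462) = 0.51507/0.35281 = 1.45988

1.460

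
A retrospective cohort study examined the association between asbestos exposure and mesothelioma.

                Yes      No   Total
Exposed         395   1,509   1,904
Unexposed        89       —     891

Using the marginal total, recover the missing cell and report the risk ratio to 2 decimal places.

2.08

The missing cell is in the unexposed row: 891 − 89 = 802.
So a = 395, b = 1509, c = 89, d = 802.
RR = [a/(a+b)] / [c/(c+d)] = (395/1904) / (89/891) = 0.20746/0.09989 = 2.07691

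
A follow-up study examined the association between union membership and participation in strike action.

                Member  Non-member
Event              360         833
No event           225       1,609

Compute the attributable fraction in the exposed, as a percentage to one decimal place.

Reading the table with exposure as columns: a = 360 (Member, case), b = 225 (Member, non-case), c = 833 (Non-member, case), d = 1609.
Risk in exposed = 360/585 = 0.61538; risk in unexposed = 833/2442 = 0.34111.
RR = 0.61538/0.34111 = 1.80404
AR% = (RR − 1)/RR × 100 = (1.80404 − 1)/1.80404 × 100 = 44.5690%

44.6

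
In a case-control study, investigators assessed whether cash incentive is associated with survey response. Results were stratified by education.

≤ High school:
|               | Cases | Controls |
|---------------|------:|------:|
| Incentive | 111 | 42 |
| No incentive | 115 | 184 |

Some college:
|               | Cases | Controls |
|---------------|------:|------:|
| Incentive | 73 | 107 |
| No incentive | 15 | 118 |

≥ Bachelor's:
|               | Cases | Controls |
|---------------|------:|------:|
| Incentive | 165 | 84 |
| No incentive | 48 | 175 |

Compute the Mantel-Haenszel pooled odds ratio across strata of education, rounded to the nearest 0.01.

5.50

OR_MH = Σ(aᵢdᵢ/nᵢ) / Σ(bᵢcᵢ/nᵢ), where nᵢ is the stratum total.
Stratum 1 (≤ High school): n = 452; a·d/n = 111·184/452 = 45.1858; b·c/n = 42·115/452 = 10.6858
Stratum 2 (Some college): n = 313; a·d/n = 73·118/313 = 27.5208; b·c/n = 107·15/313 = 5.1278
Stratum 3 (≥ Bachelor's): n = 472; a·d/n = 165·175/472 = 61.1758; b·c/n = 84·48/472 = 8.5424
OR_MH = (45.1858 + 27.5208 + 61.1758) / (10.6858 + 5.1278 + 8.5424) = 133.8825 / 24.3560 = 5.49690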